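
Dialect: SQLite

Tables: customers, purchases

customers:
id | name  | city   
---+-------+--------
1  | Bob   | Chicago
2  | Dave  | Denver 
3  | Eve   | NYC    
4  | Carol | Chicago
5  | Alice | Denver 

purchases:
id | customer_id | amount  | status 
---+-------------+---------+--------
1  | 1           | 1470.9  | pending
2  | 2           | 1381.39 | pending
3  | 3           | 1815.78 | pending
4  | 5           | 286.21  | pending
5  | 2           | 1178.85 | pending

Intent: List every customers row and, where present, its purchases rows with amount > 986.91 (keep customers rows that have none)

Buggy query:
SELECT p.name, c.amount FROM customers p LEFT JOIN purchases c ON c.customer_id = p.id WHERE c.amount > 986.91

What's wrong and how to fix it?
Bug: Filtering c.amount in WHERE discards the NULL rows produced by LEFT JOIN, turning it into an inner join

Fix: Put 'c.amount > 986.91' in the JOIN's ON clause instead of WHERE

Corrected query:
SELECT p.name, c.amount FROM customers p LEFT JOIN purchases c ON c.customer_id = p.id AND c.amount > 986.91

Result:
name  | amount 
------+--------
Bob   | 1470.9 
Dave  | 1178.85
Dave  | 1381.39
Eve   | 1815.78
Carol | NULL   
Alice | NULL   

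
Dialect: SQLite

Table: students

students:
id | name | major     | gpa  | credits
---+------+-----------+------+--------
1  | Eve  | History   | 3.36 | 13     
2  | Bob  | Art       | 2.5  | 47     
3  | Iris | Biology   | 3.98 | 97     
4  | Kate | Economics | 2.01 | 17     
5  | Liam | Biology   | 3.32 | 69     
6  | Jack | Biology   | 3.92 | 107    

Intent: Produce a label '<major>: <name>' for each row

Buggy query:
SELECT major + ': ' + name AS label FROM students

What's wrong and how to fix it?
Bug: '+' is numeric addition; on text columns SQLite converts them to 0 instead of concatenating

Fix: Use the || operator for string concatenation

Corrected query:
SELECT major || ': ' || name AS label FROM students

Result:
label          
---------------
History: Eve   
Art: Bob       
Biology: Iris  
Economics: Kate
Biology: Liam  
Biology: Jack  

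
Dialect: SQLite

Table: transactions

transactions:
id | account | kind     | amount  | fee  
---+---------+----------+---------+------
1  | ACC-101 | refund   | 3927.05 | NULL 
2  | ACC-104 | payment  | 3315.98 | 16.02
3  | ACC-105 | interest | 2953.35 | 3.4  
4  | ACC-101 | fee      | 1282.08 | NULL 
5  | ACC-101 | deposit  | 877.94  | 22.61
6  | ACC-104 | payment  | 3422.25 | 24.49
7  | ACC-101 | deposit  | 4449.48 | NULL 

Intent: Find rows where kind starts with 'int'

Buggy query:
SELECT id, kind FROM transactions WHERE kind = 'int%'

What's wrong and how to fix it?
Bug: Wildcards only work with LIKE; '=' treats '%' as a literal character

Fix: Use LIKE for wildcard pattern matching

Corrected query:
SELECT id, kind FROM transactions WHERE kind LIKE 'int%'

Result:
id | kind    
---+---------
3  | interest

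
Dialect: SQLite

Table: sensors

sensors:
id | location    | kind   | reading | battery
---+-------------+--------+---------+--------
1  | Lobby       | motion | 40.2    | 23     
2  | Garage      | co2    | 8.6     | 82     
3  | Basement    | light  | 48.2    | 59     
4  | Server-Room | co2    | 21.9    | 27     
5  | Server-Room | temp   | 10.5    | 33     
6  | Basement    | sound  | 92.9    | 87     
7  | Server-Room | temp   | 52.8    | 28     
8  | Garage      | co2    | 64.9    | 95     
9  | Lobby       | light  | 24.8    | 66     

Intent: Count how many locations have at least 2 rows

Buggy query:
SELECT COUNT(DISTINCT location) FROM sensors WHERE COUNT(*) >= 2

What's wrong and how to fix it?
Bug: COUNT(*) cannot appear in WHERE; the per-group count doesn't exist yet

Fix: Group first with HAVING COUNT(*) >= 2, then COUNT the resulting groups

Corrected query:
SELECT COUNT(*) FROM (SELECT location FROM sensors GROUP BY location HAVING COUNT(*) >= 2)

Result:
COUNT(*)
--------
4       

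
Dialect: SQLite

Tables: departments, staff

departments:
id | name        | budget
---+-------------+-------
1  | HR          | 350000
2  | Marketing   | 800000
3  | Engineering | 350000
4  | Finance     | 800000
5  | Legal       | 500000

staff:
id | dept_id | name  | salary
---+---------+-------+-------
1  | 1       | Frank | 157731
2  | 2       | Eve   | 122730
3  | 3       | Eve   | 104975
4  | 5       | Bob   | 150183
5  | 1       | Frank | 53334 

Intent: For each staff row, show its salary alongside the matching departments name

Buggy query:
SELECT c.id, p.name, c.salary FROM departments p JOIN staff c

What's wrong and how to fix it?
Bug: Missing join condition: each staff row is matched to all departments rows instead of just its own

Fix: Add ON c.dept_id = p.id to the JOIN

Corrected query:
SELECT c.id, p.name, c.salary FROM departments p JOIN staff c ON c.dept_id = p.id

Result:
id | name        | salary
---+-------------+-------
1  | HR          | 157731
2  | Marketing   | 122730
3  | Engineering | 104975
4  | Legal       | 150183
5  | HR          | 53334 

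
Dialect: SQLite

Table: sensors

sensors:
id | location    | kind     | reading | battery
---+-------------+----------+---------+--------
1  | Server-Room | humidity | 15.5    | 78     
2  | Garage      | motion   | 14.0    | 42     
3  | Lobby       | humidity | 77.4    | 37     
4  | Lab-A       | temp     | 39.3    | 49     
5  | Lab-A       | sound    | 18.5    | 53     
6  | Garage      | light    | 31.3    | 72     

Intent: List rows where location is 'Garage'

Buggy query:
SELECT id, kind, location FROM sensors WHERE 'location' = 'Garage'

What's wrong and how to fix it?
Bug: Single quotes denote string literals in SQL; the column name is being compared as a constant string

Fix: Reference the column as location without single quotes

Corrected query:
SELECT id, kind, location FROM sensors WHERE location = 'Garage'

Result:
id | kind   | location
---+--------+---------
2  | motion | Garage  
6  | light  | Garage  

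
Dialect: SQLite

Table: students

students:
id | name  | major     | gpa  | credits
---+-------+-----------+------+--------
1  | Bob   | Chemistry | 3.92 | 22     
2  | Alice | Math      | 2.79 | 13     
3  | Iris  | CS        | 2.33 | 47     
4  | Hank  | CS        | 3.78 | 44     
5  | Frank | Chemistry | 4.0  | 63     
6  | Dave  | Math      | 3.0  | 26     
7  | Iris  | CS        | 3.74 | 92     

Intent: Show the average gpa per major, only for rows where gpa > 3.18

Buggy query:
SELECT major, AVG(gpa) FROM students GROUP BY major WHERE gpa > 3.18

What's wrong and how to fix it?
Bug: WHERE cannot follow GROUP BY

Fix: Move the WHERE clause before GROUP BY

Corrected query:
SELECT major, AVG(gpa) FROM students WHERE gpa > 3.18 GROUP BY major

Result:
major     | AVG(gpa)
----------+---------
CS        | 3.76    
Chemistry | 3.96    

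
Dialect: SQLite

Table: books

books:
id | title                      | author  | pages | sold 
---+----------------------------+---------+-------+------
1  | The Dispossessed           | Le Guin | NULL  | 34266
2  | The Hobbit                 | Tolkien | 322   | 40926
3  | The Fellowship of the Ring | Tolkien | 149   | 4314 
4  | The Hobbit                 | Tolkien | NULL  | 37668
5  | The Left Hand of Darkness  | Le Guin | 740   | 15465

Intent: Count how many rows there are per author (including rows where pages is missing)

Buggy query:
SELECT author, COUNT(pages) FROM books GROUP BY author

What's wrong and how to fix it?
Bug: COUNT(pages) skips NULLs, so groups with missing pages are undercounted

Fix: Replace COUNT(pages) with COUNT(*)

Corrected query:
SELECT author, COUNT(*) FROM books GROUP BY author

Result:
author  | COUNT(*)
--------+---------
Le Guin | 2       
Tolkien | 3       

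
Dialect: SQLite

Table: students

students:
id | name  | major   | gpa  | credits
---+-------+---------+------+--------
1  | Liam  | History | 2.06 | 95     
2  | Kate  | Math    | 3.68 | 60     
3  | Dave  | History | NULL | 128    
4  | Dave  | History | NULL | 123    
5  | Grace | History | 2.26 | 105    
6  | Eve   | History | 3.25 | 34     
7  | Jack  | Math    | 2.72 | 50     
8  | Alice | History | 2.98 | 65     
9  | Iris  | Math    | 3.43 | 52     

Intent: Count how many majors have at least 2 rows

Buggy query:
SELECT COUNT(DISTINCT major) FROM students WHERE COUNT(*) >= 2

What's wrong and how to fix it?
Bug: COUNT(*) cannot appear in WHERE; the per-group count doesn't exist yet

Fix: Use a subquery that GROUPs and filters with HAVING, then count its rows

Corrected query:
SELECT COUNT(*) FROM (SELECT major FROM students GROUP BY major HAVING COUNT(*) >= 2)

Result:
COUNT(*)
--------
2       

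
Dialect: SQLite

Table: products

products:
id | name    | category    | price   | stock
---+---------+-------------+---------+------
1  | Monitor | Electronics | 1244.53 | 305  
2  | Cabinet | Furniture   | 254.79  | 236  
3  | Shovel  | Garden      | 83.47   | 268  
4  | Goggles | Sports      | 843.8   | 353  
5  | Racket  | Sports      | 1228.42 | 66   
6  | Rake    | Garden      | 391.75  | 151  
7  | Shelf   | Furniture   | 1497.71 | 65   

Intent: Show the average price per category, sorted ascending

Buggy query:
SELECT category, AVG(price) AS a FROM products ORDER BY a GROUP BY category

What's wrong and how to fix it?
Bug: ORDER BY appears before GROUP BY; SQL clause order requires GROUP BY first

Fix: Move ORDER BY to the end, after GROUP BY

Corrected query:
SELECT category, AVG(price) AS a FROM products GROUP BY category ORDER BY a

Result:
category    | a      
------------+--------
Garden      | 237.61 
Furniture   | 876.25 
Sports      | 1036.11
Electronics | 1244.53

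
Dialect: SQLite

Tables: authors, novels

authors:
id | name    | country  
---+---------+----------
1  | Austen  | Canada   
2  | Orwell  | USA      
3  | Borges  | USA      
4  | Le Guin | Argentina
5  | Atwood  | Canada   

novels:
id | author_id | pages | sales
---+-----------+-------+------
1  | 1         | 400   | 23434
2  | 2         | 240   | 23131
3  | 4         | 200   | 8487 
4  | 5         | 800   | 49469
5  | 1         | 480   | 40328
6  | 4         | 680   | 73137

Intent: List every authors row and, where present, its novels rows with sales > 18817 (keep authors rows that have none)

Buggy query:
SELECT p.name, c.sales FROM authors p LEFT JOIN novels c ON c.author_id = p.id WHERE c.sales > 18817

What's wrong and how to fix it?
Bug: Filtering c.sales in WHERE discards the NULL rows produced by LEFT JOIN, turning it into an inner join

Fix: Put 'c.sales > 18817' in the JOIN's ON clause instead of WHERE

Corrected query:
SELECT p.name, c.sales FROM authors p LEFT JOIN novels c ON c.author_id = p.id AND c.sales > 18817

Result:
name    | sales
--------+------
Austen  | 23434
Austen  | 40328
Orwell  | 23131
Borges  | NULL 
Le Guin | 73137
Atwood  | 49469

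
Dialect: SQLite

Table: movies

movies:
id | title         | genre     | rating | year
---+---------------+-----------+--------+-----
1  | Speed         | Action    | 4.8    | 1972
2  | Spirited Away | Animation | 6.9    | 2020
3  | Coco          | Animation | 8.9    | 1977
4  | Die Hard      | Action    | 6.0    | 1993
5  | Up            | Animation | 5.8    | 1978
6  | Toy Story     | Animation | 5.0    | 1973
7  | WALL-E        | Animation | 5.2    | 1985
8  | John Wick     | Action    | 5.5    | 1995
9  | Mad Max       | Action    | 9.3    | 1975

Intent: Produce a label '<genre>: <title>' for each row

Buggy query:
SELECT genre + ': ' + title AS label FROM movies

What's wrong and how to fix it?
Bug: '+' is numeric addition; on text columns SQLite converts them to 0 instead of concatenating

Fix: Use the || operator for string concatenation

Corrected query:
SELECT genre || ': ' || title AS label FROM movies

Result:
label                   
------------------------
Action: Speed           
Animation: Spirited Away
Animation: Coco         
Action: Die Hard        
Animation: Up           
Animation: Toy Story    
Animation: WALL-E       
Action: John Wick       
Action: Mad Max         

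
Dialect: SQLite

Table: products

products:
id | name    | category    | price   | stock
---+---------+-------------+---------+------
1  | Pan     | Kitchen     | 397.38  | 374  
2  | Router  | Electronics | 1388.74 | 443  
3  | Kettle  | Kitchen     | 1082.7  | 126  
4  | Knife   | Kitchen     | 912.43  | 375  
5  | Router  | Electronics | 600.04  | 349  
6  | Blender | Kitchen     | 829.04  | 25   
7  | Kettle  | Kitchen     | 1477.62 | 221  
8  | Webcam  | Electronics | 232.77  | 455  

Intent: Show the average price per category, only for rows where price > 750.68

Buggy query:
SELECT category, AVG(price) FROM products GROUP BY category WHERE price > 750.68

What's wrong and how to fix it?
Bug: Row-level WHERE must come before GROUP BY in the clause order

Fix: Place WHERE between FROM and GROUP BY

Corrected query:
SELECT category, AVG(price) FROM products WHERE price > 750.68 GROUP BY category

Result:
category    | AVG(price)
------------+-----------
Electronics | 1388.74   
Kitchen     | 1075.4475 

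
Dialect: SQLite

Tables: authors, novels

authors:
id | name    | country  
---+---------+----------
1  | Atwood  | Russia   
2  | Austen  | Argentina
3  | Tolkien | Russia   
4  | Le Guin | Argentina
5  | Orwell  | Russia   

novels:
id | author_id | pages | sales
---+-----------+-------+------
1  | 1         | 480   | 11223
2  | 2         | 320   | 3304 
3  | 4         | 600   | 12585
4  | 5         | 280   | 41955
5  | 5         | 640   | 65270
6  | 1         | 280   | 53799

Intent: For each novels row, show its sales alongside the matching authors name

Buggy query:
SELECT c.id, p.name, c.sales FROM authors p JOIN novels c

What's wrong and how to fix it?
Bug: Missing join condition: each novels row is matched to all authors rows instead of just its own

Fix: Specify the join condition linking the foreign key to the parent id

Corrected query:
SELECT c.id, p.name, c.sales FROM authors p JOIN novels c ON c.author_id = p.id

Result:
id | name    | sales
---+---------+------
1  | Atwood  | 11223
2  | Austen  | 3304 
3  | Le Guin | 12585
4  | Orwell  | 41955
5  | Orwell  | 65270
6  | Atwood  | 53799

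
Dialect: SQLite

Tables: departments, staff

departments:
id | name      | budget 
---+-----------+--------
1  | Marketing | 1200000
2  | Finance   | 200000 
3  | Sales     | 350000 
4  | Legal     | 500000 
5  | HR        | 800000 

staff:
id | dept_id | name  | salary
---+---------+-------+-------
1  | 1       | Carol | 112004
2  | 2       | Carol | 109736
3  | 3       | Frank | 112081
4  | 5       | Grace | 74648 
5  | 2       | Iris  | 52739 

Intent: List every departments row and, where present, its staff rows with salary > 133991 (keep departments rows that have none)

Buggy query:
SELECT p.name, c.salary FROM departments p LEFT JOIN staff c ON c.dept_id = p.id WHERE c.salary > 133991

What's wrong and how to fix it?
Bug: Filtering c.salary in WHERE discards the NULL rows produced by LEFT JOIN, turning it into an inner join

Fix: Put 'c.salary > 133991' in the JOIN's ON clause instead of WHERE

Corrected query:
SELECT p.name, c.salary FROM departments p LEFT JOIN staff c ON c.dept_id = p.id AND c.salary > 133991

Result:
name      | salary
----------+-------
Marketing | NULL  
Finance   | NULL  
Sales     | NULL  
Legal     | NULL  
HR        | NULL  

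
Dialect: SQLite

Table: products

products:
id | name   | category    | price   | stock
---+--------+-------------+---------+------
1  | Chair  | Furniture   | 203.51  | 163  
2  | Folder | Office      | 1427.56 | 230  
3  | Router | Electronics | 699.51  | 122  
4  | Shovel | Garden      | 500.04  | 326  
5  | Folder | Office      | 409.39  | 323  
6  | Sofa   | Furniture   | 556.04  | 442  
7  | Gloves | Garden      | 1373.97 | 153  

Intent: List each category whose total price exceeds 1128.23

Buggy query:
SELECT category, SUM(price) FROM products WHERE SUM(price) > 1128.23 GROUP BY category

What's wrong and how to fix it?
Bug: Aggregate functions cannot appear in a WHERE clause

Fix: Move the aggregate condition to a HAVING clause

Corrected query:
SELECT category, SUM(price) FROM products GROUP BY category HAVING SUM(price) > 1128.23

Result:
category | SUM(price)
---------+-----------
Garden   | 1874.01   
Office   | 1836.95   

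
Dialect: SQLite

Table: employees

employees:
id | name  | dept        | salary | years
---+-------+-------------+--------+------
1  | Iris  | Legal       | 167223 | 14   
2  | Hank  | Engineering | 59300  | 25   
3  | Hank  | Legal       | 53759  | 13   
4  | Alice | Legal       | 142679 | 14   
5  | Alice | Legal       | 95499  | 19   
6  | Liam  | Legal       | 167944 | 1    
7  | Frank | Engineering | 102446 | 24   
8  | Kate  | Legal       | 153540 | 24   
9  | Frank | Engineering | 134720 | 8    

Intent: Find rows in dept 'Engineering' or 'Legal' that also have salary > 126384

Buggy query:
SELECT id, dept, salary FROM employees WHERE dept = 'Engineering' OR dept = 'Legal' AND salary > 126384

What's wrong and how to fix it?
Bug: Without parentheses, AND is evaluated before OR, so the salary filter only applies to the 'Legal' branch

Fix: Add parentheses around the OR so the AND applies to both alternatives

Corrected query:
SELECT id, dept, salary FROM employees WHERE (dept = 'Engineering' OR dept = 'Legal') AND salary > 126384

Result:
id | dept        | salary
---+-------------+-------
1  | Legal       | 167223
4  | Legal       | 142679
6  | Legal       | 167944
8  | Legal       | 153540
9  | Engineering | 134720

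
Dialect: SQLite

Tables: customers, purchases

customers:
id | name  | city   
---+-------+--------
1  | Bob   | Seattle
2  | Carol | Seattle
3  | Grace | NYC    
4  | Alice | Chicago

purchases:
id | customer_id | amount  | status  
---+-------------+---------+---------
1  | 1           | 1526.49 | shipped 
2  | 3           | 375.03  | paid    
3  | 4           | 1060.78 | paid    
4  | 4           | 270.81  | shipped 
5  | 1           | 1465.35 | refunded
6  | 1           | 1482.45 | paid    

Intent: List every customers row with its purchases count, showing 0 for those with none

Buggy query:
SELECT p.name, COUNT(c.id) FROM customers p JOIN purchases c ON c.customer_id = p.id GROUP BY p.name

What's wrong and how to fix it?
Bug: INNER JOIN drops customers rows that have no matching purchases rows

Fix: Use LEFT JOIN so parents without children still appear (COUNT(c.id) gives 0)

Corrected query:
SELECT p.name, COUNT(c.id) FROM customers p LEFT JOIN purchases c ON c.customer_id = p.id GROUP BY p.name

Result:
name  | COUNT(c.id)
------+------------
Alice | 2          
Bob   | 3          
Carol | 0          
Grace | 1          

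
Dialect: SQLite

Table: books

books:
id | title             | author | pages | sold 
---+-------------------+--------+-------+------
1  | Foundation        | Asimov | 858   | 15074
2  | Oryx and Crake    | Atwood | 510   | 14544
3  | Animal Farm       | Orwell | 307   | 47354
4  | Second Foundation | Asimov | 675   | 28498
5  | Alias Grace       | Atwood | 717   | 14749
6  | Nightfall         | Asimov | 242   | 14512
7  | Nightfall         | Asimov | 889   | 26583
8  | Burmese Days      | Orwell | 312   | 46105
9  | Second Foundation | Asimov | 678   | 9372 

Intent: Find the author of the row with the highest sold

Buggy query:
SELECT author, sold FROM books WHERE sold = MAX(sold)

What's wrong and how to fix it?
Bug: MAX(sold) is an aggregate and cannot be used directly in WHERE

Fix: Wrap MAX in a scalar subquery so WHERE compares against a single value

Corrected query:
SELECT author, sold FROM books WHERE sold = (SELECT MAX(sold) FROM books)

Result:
author | sold 
-------+------
Orwell | 47354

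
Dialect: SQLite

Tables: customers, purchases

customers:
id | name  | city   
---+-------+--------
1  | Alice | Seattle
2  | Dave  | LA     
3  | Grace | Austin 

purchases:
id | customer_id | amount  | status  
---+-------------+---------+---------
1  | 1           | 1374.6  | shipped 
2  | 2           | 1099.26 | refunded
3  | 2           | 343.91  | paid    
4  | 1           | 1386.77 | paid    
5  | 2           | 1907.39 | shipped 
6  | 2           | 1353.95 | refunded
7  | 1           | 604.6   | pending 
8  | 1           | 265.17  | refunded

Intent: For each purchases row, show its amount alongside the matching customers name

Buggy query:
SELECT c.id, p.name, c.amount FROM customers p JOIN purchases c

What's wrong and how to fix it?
Bug: Missing join condition: each purchases row is matched to all customers rows instead of just its own

Fix: Add ON c.customer_id = p.id to the JOIN

Corrected query:
SELECT c.id, p.name, c.amount FROM customers p JOIN purchases c ON c.customer_id = p.id

Result:
id | name  | amount 
---+-------+--------
1  | Alice | 1374.6 
2  | Dave  | 1099.26
3  | Dave  | 343.91 
4  | Alice | 1386.77
5  | Dave  | 1907.39
6  | Dave  | 1353.95
7  | Alice | 604.6  
8  | Alice | 265.17 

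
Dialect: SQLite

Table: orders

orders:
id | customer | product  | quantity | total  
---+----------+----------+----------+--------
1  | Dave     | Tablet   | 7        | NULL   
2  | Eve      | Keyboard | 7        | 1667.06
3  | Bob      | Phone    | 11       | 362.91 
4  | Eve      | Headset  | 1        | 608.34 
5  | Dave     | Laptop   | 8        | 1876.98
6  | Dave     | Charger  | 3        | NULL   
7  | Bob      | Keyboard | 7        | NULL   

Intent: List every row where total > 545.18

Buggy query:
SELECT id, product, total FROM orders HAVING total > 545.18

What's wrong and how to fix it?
Bug: HAVING filters the output of aggregation, but this query has no GROUP BY and no aggregate functions, so SQLite rejects it (HAVING clause on a non-aggregate query); the condition here is per row

Fix: Use WHERE for row-level filtering

Corrected query:
SELECT id, product, total FROM orders WHERE total > 545.18

Result:
id | product  | total  
---+----------+--------
2  | Keyboard | 1667.06
4  | Headset  | 608.34 
5  | Laptop   | 1876.98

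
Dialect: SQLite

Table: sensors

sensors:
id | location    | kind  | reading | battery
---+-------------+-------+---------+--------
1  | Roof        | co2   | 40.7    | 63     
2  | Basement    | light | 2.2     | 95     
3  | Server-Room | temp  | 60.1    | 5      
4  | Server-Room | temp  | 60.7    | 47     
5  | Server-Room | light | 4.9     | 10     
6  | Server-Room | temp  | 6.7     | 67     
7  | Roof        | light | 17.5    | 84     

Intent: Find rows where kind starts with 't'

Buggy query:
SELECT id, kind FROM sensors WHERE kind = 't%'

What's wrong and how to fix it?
Bug: '=' compares the literal string including the % character; pattern matching needs LIKE

Fix: Use LIKE for wildcard pattern matching

Corrected query:
SELECT id, kind FROM sensors WHERE kind LIKE 't%'

Result:
id | kind
---+-----
3  | temp
4  | temp
6  | temp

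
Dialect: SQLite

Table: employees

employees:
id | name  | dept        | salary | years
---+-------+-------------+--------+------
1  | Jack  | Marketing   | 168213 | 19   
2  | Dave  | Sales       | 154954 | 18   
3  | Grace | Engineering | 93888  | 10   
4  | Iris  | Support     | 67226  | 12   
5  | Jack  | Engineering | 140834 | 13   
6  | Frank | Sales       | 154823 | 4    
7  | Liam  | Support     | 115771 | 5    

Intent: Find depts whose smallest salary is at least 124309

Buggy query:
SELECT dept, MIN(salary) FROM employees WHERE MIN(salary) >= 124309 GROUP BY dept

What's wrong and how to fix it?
Bug: MIN() in WHERE is a misuse of aggregate

Fix: Replace WHERE with HAVING after the GROUP BY

Corrected query:
SELECT dept, MIN(salary) FROM employees GROUP BY dept HAVING MIN(salary) >= 124309

Result:
dept      | MIN(salary)
----------+------------
Marketing | 168213     
Sales     | 154823     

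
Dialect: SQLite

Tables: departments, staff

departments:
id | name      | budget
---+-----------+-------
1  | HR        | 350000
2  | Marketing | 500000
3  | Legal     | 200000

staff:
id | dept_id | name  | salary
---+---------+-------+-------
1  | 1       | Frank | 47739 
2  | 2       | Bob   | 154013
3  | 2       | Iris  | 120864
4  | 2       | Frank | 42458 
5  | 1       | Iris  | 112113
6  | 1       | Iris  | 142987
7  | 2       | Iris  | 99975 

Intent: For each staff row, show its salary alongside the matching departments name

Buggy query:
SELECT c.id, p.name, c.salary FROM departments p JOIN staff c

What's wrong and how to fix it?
Bug: Missing join condition: each staff row is matched to all departments rows instead of just its own

Fix: Specify the join condition linking the foreign key to the parent id

Corrected query:
SELECT c.id, p.name, c.salary FROM departments p JOIN staff c ON c.dept_id = p.id

Result:
id | name      | salary
---+-----------+-------
1  | HR        | 47739 
2  | Marketing | 154013
3  | Marketing | 120864
4  | Marketing | 42458 
5  | HR        | 112113
6  | HR        | 142987
7  | Marketing | 99975 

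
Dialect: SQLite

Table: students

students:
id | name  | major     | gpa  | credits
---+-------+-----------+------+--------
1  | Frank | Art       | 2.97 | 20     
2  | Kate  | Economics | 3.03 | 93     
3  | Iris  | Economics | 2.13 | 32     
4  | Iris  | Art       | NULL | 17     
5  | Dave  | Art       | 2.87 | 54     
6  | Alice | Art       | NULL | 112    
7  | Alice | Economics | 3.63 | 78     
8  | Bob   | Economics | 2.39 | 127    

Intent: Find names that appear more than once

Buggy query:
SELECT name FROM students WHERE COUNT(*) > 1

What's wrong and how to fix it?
Bug: COUNT(*) is an aggregate and cannot be used in WHERE

Fix: GROUP BY name, then filter groups with HAVING COUNT(*) > 1

Corrected query:
SELECT name FROM students GROUP BY name HAVING COUNT(*) > 1

Result:
name 
-----
Alice
Iris 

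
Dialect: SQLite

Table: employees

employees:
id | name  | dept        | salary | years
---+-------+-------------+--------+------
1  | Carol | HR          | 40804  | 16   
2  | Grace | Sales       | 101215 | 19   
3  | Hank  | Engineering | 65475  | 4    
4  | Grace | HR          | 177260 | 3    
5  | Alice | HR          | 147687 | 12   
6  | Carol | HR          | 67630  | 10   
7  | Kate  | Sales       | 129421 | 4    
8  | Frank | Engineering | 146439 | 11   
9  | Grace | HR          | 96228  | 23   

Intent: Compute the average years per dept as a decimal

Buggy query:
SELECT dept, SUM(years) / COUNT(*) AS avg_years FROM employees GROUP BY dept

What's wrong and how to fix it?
Bug: Both operands are integers, so '/' performs integer division and truncates

Fix: Cast one side to REAL so the division keeps the fractional part

Corrected query:
SELECT dept, SUM(years) * 1.0 / COUNT(*) AS avg_years FROM employees GROUP BY dept

Result:
dept        | avg_years
------------+----------
Engineering | 7.5      
HR          | 12.8     
Sales       | 11.5     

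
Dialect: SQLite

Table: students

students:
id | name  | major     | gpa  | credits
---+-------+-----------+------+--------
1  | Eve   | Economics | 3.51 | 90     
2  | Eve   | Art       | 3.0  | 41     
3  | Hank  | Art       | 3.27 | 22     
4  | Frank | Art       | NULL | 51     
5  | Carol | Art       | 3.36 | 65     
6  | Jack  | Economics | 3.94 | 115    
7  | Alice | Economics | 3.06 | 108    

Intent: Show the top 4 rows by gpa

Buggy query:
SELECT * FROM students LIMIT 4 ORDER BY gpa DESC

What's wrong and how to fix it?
Bug: LIMIT must come after ORDER BY

Fix: Swap the clauses: ORDER BY first, then LIMIT

Corrected query:
SELECT * FROM students ORDER BY gpa DESC LIMIT 4

Result:
id | name  | major     | gpa  | credits
---+-------+-----------+------+--------
6  | Jack  | Economics | 3.94 | 115    
1  | Eve   | Economics | 3.51 | 90     
5  | Carol | Art       | 3.36 | 65     
3  | Hank  | Art       | 3.27 | 22     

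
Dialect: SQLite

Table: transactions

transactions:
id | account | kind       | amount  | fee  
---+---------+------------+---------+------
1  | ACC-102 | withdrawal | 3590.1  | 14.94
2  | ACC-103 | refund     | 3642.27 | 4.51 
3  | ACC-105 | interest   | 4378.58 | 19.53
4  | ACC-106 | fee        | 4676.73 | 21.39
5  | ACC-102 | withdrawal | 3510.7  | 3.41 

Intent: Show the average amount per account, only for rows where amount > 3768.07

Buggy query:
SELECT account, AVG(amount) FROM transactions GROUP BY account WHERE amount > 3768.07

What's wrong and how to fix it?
Bug: WHERE cannot follow GROUP BY

Fix: Place WHERE between FROM and GROUP BY

Corrected query:
SELECT account, AVG(amount) FROM transactions WHERE amount > 3768.07 GROUP BY account

Result:
account | AVG(amount)
--------+------------
ACC-105 | 4378.58    
ACC-106 | 4676.73    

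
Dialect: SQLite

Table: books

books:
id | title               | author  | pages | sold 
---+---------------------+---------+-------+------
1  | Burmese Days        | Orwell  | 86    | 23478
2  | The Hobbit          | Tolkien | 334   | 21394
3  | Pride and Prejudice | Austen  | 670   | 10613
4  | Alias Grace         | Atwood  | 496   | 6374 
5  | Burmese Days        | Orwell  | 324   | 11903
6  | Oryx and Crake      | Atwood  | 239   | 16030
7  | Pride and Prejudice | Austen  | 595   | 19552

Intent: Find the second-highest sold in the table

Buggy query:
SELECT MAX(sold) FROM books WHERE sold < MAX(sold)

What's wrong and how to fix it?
Bug: MAX(sold) on the right of the comparison is an aggregate-in-WHERE error

Fix: Compute the overall MAX in a subquery, then take MAX of rows below it

Corrected query:
SELECT MAX(sold) FROM books WHERE sold < (SELECT MAX(sold) FROM books)

Result:
MAX(sold)
---------
21394    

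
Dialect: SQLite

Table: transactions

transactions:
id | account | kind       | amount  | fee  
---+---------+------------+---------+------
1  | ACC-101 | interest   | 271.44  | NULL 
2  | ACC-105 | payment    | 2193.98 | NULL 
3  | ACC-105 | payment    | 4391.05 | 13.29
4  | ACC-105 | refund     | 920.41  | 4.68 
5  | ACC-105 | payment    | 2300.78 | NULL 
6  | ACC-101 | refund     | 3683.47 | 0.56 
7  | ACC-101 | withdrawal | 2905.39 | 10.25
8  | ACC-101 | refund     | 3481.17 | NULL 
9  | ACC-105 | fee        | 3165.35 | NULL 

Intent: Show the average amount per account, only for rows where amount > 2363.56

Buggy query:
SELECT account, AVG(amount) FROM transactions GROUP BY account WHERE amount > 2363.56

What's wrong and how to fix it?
Bug: Row-level WHERE must come before GROUP BY in the clause order

Fix: Move the WHERE clause before GROUP BY

Corrected query:
SELECT account, AVG(amount) FROM transactions WHERE amount > 2363.56 GROUP BY account

Result:
account | AVG(amount)
--------+------------
ACC-101 | 3356.676667
ACC-105 | 3778.2     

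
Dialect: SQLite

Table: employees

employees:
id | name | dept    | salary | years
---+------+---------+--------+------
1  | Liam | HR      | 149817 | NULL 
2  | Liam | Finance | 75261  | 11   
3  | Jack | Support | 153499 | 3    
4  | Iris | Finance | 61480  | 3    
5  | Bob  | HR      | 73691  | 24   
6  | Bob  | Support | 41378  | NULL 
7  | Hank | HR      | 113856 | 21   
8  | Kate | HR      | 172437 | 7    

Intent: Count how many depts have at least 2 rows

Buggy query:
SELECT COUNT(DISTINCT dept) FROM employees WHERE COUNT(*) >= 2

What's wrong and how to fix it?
Bug: WHERE filters individual rows, not groups, so a group-level COUNT is invalid there

Fix: Use a subquery that GROUPs and filters with HAVING, then count its rows

Corrected query:
SELECT COUNT(*) FROM (SELECT dept FROM employees GROUP BY dept HAVING COUNT(*) >= 2)

Result:
COUNT(*)
--------
3       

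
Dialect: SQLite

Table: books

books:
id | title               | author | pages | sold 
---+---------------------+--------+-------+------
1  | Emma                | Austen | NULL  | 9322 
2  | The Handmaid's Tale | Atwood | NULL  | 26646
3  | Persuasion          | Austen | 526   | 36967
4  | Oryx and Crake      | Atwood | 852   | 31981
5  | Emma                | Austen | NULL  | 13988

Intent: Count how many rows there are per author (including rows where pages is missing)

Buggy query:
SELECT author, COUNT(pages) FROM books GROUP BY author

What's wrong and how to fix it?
Bug: COUNT(pages) skips NULLs, so groups with missing pages are undercounted

Fix: Use COUNT(*) to count all rows regardless of NULL

Corrected query:
SELECT author, COUNT(*) FROM books GROUP BY author

Result:
author | COUNT(*)
-------+---------
Atwood | 2       
Austen | 3       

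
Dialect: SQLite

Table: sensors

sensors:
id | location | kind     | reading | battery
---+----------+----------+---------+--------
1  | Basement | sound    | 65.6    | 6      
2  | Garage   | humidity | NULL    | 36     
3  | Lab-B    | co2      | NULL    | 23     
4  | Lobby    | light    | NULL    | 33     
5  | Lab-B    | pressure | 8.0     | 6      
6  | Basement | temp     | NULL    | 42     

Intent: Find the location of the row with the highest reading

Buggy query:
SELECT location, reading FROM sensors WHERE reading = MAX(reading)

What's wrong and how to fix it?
Bug: MAX(reading) is an aggregate and cannot be used directly in WHERE

Fix: Wrap MAX in a scalar subquery so WHERE compares against a single value

Corrected query:
SELECT location, reading FROM sensors WHERE reading = (SELECT MAX(reading) FROM sensors)

Result:
location | reading
---------+--------
Basement | 65.6   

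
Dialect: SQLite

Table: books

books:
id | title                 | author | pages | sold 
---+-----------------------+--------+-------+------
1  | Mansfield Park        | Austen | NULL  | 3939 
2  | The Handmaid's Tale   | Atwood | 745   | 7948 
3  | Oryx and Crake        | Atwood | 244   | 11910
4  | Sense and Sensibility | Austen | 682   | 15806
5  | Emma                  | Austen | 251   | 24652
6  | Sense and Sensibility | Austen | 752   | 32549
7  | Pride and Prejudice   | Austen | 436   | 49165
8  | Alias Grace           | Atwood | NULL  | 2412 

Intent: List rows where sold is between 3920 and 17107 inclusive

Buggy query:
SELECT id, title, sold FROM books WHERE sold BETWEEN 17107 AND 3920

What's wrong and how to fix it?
Bug: The bounds are reversed; BETWEEN a AND b requires a <= b to match anything

Fix: Swap the bounds so the smaller value comes first

Corrected query:
SELECT id, title, sold FROM books WHERE sold BETWEEN 3920 AND 17107

Result:
id | title                 | sold 
---+-----------------------+------
1  | Mansfield Park        | 3939 
2  | The Handmaid's Tale   | 7948 
3  | Oryx and Crake        | 11910
4  | Sense and Sensibility | 15806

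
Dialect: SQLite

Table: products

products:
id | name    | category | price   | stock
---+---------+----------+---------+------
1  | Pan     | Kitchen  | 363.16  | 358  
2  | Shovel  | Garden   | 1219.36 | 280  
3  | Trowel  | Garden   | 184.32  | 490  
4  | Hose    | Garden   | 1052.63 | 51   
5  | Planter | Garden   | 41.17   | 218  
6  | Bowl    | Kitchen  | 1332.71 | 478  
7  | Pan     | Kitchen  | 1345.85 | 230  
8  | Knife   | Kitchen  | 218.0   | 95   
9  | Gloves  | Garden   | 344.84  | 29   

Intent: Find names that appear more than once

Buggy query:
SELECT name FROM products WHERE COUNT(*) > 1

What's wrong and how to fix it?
Bug: COUNT(*) is an aggregate and cannot be used in WHERE

Fix: GROUP BY name, then filter groups with HAVING COUNT(*) > 1

Corrected query:
SELECT name FROM products GROUP BY name HAVING COUNT(*) > 1

Result:
name
----
Pan 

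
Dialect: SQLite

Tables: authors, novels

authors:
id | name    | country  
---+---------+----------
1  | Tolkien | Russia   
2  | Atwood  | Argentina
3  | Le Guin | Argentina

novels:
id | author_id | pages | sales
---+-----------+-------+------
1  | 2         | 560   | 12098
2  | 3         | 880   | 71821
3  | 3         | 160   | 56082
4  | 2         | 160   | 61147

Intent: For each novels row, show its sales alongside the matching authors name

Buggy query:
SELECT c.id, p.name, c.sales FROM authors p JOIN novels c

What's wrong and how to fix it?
Bug: Missing join condition: each novels row is matched to all authors rows instead of just its own

Fix: Specify the join condition linking the foreign key to the parent id

Corrected query:
SELECT c.id, p.name, c.sales FROM authors p JOIN novels c ON c.author_id = p.id

Result:
id | name    | sales
---+---------+------
1  | Atwood  | 12098
2  | Le Guin | 71821
3  | Le Guin | 56082
4  | Atwood  | 61147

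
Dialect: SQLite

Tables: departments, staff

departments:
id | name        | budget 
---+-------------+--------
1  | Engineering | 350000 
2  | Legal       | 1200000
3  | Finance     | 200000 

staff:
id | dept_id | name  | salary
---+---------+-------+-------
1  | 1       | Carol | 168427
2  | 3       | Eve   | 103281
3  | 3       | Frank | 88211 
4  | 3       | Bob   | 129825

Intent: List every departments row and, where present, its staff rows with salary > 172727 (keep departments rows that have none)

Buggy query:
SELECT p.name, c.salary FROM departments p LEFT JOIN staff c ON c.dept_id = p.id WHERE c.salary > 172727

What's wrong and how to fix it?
Bug: Filtering c.salary in WHERE discards the NULL rows produced by LEFT JOIN, turning it into an inner join

Fix: Move the right-table condition into the ON clause so unmatched parents are kept

Corrected query:
SELECT p.name, c.salary FROM departments p LEFT JOIN staff c ON c.dept_id = p.id AND c.salary > 172727

Result:
name        | salary
------------+-------
Engineering | NULL  
Legal       | NULL  
Finance     | NULL  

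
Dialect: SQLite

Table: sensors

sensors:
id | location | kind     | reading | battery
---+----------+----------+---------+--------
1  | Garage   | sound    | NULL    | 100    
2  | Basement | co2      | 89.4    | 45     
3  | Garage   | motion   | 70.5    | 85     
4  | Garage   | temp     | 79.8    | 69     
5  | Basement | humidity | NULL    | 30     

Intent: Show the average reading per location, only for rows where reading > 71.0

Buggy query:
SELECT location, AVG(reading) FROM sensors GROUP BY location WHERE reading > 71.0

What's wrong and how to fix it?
Bug: WHERE cannot follow GROUP BY

Fix: Move the WHERE clause before GROUP BY

Corrected query:
SELECT location, AVG(reading) FROM sensors WHERE reading > 71.0 GROUP BY location

Result:
location | AVG(reading)
---------+-------------
Basement | 89.4        
Garage   | 79.8        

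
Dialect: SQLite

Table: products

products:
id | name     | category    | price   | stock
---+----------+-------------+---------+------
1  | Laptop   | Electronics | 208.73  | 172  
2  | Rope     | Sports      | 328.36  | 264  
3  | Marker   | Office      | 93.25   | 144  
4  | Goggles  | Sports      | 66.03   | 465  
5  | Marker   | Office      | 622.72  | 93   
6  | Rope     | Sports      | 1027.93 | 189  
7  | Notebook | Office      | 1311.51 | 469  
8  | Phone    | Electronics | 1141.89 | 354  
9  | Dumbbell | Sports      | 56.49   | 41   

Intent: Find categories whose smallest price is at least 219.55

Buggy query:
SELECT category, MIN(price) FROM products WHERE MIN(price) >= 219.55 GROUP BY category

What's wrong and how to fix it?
Bug: Aggregates like MIN are computed per group after WHERE runs

Fix: Replace WHERE with HAVING after the GROUP BY

Corrected query:
SELECT category, MIN(price) FROM products GROUP BY category HAVING MIN(price) >= 219.55

Result:
(no rows)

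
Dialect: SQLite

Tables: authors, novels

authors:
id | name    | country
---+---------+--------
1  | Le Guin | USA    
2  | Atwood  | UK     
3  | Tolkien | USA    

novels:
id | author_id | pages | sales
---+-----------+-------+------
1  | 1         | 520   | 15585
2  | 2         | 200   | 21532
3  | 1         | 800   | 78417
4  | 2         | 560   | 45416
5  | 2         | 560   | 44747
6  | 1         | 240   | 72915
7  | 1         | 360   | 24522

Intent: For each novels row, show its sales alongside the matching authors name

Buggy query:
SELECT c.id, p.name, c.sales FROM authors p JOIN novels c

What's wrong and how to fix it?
Bug: Missing join condition: each novels row is matched to all authors rows instead of just its own

Fix: Add ON c.author_id = p.id to the JOIN

Corrected query:
SELECT c.id, p.name, c.sales FROM authors p JOIN novels c ON c.author_id = p.id

Result:
id | name    | sales
---+---------+------
1  | Le Guin | 15585
2  | Atwood  | 21532
3  | Le Guin | 78417
4  | Atwood  | 45416
5  | Atwood  | 44747
6  | Le Guin | 72915
7  | Le Guin | 24522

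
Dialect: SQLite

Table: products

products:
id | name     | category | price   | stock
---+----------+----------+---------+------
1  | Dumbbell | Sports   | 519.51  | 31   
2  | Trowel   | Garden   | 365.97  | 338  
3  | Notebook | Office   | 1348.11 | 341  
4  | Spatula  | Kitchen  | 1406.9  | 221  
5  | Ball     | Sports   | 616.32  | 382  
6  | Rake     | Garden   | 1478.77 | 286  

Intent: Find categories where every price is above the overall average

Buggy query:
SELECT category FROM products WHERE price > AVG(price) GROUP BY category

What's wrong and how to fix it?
Bug: WHERE evaluates per row before aggregation, so AVG() is unavailable

Fix: Compute the overall average in a scalar subquery and compare each group's MIN against it in HAVING

Corrected query:
SELECT category FROM products GROUP BY category HAVING MIN(price) > (SELECT AVG(price) FROM products)

Result:
category
--------
Kitchen 
Office  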